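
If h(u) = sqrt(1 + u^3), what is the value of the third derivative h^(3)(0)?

From the series, [u^3] h = 1/2; multiply by 3! = 6 to get 3.

3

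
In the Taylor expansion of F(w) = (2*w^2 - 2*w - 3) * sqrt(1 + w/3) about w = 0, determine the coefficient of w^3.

Multiply each power in the prefactor through the base expansion.

17/48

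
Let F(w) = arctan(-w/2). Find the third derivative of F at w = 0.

1/4

Use the known series and substitute for the argument.
From the series, [w^3] F = 1/24; multiply by 3! = 6 to get 1/4.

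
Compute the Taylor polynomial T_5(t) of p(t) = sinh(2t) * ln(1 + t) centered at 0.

Write out both Maclaurin series and multiply, keeping only the needed powers.

-7*t^5/6 + 2*t^4 - t^3 + 2*t^2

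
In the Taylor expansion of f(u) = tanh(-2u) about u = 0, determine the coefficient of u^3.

8/3

Differentiate repeatedly and evaluate at the center.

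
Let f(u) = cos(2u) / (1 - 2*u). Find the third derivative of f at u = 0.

Expand 1/(denominator) as a geometric series and multiply by the numerator's series.
From the series, [u^3] f = 4; multiply by 3! = 6 to get 24.

24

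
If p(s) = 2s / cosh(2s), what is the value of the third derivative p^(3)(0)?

Write the quotient as an unknown series and match coefficients against numerator = denominator · series.
The coefficient of s^3 in the expansion is -4, so p′′′(0) = 3! * (-4) = -24.

-24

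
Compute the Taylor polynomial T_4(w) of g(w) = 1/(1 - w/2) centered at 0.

[w^0] = 1;  [w^1] = 1/2;  [w^2] = 1/4;  [w^3] = 1/8;  [w^4] = 1/16.

w^4/16 + w^3/8 + w^2/4 + w/2 + 1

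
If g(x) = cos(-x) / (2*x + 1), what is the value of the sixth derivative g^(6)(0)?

Use 1/(1 - r) = Σ r^k on the denominator, then take the Cauchy product.
From the series, [x^6] g = 40439/720; multiply by 6! = 720 to get 40439.

40439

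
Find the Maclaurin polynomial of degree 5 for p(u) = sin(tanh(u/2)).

Plug the Maclaurin series of the inner function into that of the outer and collect terms.
p(0) = 0
p′(0) = 1/2
p′′(0) = 0
p′′′(0) = -3/8
p^(4)(0) = 0
p^(5)(0) = 37/32

37*u^5/3840 - u^3/16 + u/2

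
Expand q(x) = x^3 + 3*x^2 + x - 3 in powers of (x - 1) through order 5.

(x - 1)^3 + 6*(x - 1)^2 + 10*(x - 1) + 2

Use the known series and substitute for the argument.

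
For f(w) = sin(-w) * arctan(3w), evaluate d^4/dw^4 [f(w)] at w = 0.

228

Write out both Maclaurin series and multiply, keeping only the needed powers.
The coefficient of w^4 in the expansion is 19/2, so f^(4)(0) = 4! * (19/2) = 228.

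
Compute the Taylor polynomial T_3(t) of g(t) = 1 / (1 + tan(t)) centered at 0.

Write 1/(1+u) = 1 - u + u^2 - u^3 + ... and substitute the series for u.
[t^0] = 1;  [t^1] = -1;  [t^2] = 1;  [t^3] = -4/3.

-4*t^3/3 + t^2 - t + 1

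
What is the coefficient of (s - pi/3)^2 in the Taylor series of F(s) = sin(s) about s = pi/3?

[(s - pi/3)^0] = sqrt(3)/2;  [(s - pi/3)^1] = 1/2;  [(s - pi/3)^2] = -sqrt(3)/4.

-sqrt(3)/4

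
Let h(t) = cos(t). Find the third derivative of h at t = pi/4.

Differentiate repeatedly and evaluate at the center.
The coefficient of (t - pi/4)^3 in the expansion is sqrt(2)/12, so h′′′(pi/4) = 3! * (sqrt(2)/12) = sqrt(2)/2.

sqrt(2)/2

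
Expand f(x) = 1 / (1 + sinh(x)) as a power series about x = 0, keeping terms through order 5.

Expand as Σ (-1)^k u^k with u equal to the inner function's series.

-181*x^5/120 + 4*x^4/3 - 7*x^3/6 + x^2 - x + 1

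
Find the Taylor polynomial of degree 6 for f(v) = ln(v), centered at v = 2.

Use the known series and substitute for the argument.
f(2) = ln(2)
f′(2) = 1/2
f′′(2) = -1/4
f′′′(2) = 1/4
f^(4)(2) = -3/8
f^(5)(2) = 3/4
f^(6)(2) = -15/8

-(v - 2)^6/384 + (v - 2)^5/160 - (v - 2)^4/64 + (v - 2)^3/24 - (v - 2)^2/8 + (v - 2)/2 + ln(2)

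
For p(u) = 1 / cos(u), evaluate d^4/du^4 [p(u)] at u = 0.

Divide the numerator series by the denominator series (power-series long division).
The coefficient of u^4 in the expansion is 5/24, so p^(4)(0) = 4! * (5/24) = 5.

5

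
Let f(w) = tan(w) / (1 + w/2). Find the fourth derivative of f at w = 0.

-7

Multiply the two series term by term and collect like powers.
From the series, [w^4] f = -7/24; multiply by 4! = 24 to get -7.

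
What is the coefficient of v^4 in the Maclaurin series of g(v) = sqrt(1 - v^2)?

-1/8

g(0) = 1
g′(0) = 0
g′′(0) = -1
g′′′(0) = 0
g^(4)(0) = -3
So c_4 = g^(4)(0)/4! = -1/8.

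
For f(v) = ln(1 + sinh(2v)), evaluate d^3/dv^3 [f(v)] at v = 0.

Plug the Maclaurin series of the inner function into that of the outer and collect terms.
The coefficient of v^3 in the expansion is 4, so f′′′(0) = 3! * (4) = 24.

24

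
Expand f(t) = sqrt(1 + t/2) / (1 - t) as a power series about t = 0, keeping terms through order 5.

10035*t^5/8192 + 2507*t^4/2048 + 157*t^3/128 + 39*t^2/32 + 5*t/4 + 1

Expand each factor separately, then convolve coefficients.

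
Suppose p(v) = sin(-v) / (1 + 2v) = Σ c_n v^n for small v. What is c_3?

Multiply the two series term by term and collect like powers.
p(0) = 0
p′(0) = -1
p′′(0) = 4
p′′′(0) = -23
Dividing each by k! gives the coefficients c_0, ..., c_3.

-23/6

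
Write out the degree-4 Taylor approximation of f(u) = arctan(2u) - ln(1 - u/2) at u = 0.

u^4/64 - 21*u^3/8 + u^2/8 + 5*u/2

Expand each term separately and add.
f(0) = 0
f′(0) = 5/2
f′′(0) = 1/4
f′′′(0) = -63/4
f^(4)(0) = 3/8
The Taylor polynomial is Σ f^(k)(0)/k! · u^k.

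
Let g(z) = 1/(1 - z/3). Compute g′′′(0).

2/9

From the series, [z^3] g = 1/27; multiply by 3! = 6 to get 2/9.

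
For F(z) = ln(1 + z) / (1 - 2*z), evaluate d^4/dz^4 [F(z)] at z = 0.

154

Use 1/(1 - r) = Σ r^k on the denominator, then take the Cauchy product.
From the series, [z^4] F = 77/12; multiply by 4! = 24 to get 154.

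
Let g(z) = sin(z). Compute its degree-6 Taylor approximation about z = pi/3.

Compute the successive derivatives at the expansion point and divide by k!.
g(pi/3) = sqrt(3)/2
g′(pi/3) = 1/2
g′′(pi/3) = -sqrt(3)/2
g′′′(pi/3) = -1/2
g^(4)(pi/3) = sqrt(3)/2
g^(5)(pi/3) = 1/2
g^(6)(pi/3) = -sqrt(3)/2
Then c_k = g^(k)(pi/3)/k! gives each Taylor coefficient.

-sqrt(3)*(z - pi/3)^6/1440 + (z - pi/3)^5/240 + sqrt(3)*(z - pi/3)^4/48 - (z - pi/3)^3/12 - sqrt(3)*(z - pi/3)^2/4 + (z - pi/3)/2 + sqrt(3)/2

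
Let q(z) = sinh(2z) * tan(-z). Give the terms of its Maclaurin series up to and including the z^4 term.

Write out both Maclaurin series and multiply, keeping only the needed powers.
q(0) = 0
q′(0) = 0
q′′(0) = -4
q′′′(0) = 0
q^(4)(0) = -48

-2*z^4 - 2*z^2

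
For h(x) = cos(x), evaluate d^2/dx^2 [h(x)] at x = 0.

-1

The coefficient of x^2 in the expansion is -1/2, so h′′(0) = 2! * (-1/2) = -1.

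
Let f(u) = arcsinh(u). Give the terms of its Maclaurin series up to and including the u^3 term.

f(0) = 0
f′(0) = 1
f′′(0) = 0
f′′′(0) = -1

-u^3/6 + u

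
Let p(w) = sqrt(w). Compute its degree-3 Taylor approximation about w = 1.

p(1) = 1
p′(1) = 1/2
p′′(1) = -1/4
p′′′(1) = 3/8

(w - 1)^3/16 - (w - 1)^2/8 + (w - 1)/2 + 1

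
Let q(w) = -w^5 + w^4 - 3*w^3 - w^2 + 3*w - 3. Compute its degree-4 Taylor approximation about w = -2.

q(-2) = 59
q′(-2) = -141
q′′(-2) = 242
q′′′(-2) = -306
q^(4)(-2) = 264
Dividing each by k! gives the coefficients c_0, ..., c_4.

11*(w + 2)^4 - 51*(w + 2)^3 + 121*(w + 2)^2 - 141*(w + 2) + 59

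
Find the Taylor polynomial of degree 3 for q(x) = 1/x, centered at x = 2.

[(x - 2)^0] = 1/2;  [(x - 2)^1] = -1/4;  [(x - 2)^2] = 1/8;  [(x - 2)^3] = -1/16.

-(x - 2)^3/16 + (x - 2)^2/8 - (x - 2)/4 + 1/2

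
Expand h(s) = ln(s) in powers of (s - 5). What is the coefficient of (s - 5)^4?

-1/2500

Apply the Taylor formula c_k = f^(k)(a)/k!.
h(5) = ln(5)
h′(5) = 1/5
h′′(5) = -1/25
h′′′(5) = 2/125
h^(4)(5) = -6/625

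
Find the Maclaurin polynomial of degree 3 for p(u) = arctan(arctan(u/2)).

Compose series: expand the inner function first, then feed it into the outer expansion.
p(0) = 0
p′(0) = 1/2
p′′(0) = 0
p′′′(0) = -1/2
Dividing each by k! gives the coefficients c_0, ..., c_3.

-u^3/12 + u/2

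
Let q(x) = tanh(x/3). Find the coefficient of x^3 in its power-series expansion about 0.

-1/81

Apply the Taylor formula c_k = f^(k)(a)/k!.
[x^0] = 0;  [x^1] = 1/3;  [x^2] = 0;  [x^3] = -1/81.
So c_3 = q′′′(0)/3! = -1/81.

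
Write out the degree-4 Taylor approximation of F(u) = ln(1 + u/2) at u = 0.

-u^4/64 + u^3/24 - u^2/8 + u/2

F(0) = 0
F′(0) = 1/2
F′′(0) = -1/4
F′′′(0) = 1/4
F^(4)(0) = -3/8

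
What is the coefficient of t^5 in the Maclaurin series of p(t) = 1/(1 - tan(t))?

32/15

Compose series: expand the inner function first, then feed it into the outer expansion.
So c_5 = p^(5)(0)/5! = 32/15.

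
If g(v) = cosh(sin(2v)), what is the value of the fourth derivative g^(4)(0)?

-48

Let u equal the inner series; expand the outer function in u and truncate.
From the series, [v^4] g = -2; multiply by 4! = 24 to get -48.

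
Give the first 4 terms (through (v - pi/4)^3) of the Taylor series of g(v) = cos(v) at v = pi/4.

sqrt(2)*(v - pi/4)^3/12 - sqrt(2)*(v - pi/4)^2/4 - sqrt(2)*(v - pi/4)/2 + sqrt(2)/2

Compute the successive derivatives at the expansion point and divide by k!.
g(pi/4) = sqrt(2)/2
g′(pi/4) = -sqrt(2)/2
g′′(pi/4) = -sqrt(2)/2
g′′′(pi/4) = sqrt(2)/2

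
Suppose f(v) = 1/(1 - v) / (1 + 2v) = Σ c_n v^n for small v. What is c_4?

Write out both Maclaurin series and multiply, keeping only the needed powers.
f(0) = 1
f′(0) = -1
f′′(0) = 6
f′′′(0) = -30
f^(4)(0) = 264
The Taylor polynomial is Σ f^(k)(0)/k! · v^k.

11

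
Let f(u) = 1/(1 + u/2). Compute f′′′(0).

-3/4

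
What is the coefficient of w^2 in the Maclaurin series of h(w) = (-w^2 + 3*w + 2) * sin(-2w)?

Distribute the polynomial across the series and collect like powers.
h(0) = 0
h′(0) = -4
h′′(0) = -12
So c_2 = h′′(0)/2! = -6.

-6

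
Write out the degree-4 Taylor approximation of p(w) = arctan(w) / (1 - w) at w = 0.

Expand 1/(denominator) as a geometric series and multiply by the numerator's series.
p(0) = 0
p′(0) = 1
p′′(0) = 2
p′′′(0) = 4
p^(4)(0) = 16

2*w^4/3 + 2*w^3/3 + w^2 + w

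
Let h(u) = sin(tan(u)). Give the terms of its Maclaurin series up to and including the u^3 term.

Let u equal the inner series; expand the outer function in u and truncate.
h(0) = 0
h′(0) = 1
h′′(0) = 0
h′′′(0) = 1

u^3/6 + u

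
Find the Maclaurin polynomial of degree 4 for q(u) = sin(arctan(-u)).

u^3/2 - u

Plug the Maclaurin series of the inner function into that of the outer and collect terms.
q(0) = 0
q′(0) = -1
q′′(0) = 0
q′′′(0) = 3
q^(4)(0) = 0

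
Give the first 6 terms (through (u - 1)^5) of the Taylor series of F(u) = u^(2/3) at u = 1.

14*(u - 1)^5/729 - 7*(u - 1)^4/243 + 4*(u - 1)^3/81 - (u - 1)^2/9 + 2*(u - 1)/3 + 1

F(1) = 1
F′(1) = 2/3
F′′(1) = -2/9
F′′′(1) = 8/27
F^(4)(1) = -56/81
F^(5)(1) = 560/243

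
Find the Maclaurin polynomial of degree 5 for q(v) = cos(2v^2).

1 - 2*v^4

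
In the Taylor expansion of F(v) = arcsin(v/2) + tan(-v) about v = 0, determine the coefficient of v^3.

Combine the two series term by term.
F(0) = 0
F′(0) = -1/2
F′′(0) = 0
F′′′(0) = -15/8
So c_3 = F′′′(0)/3! = -5/16.

-5/16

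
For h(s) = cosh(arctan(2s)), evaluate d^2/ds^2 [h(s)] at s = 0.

Plug the Maclaurin series of the inner function into that of the outer and collect terms.
From the series, [s^2] h = 2; multiply by 2! = 2 to get 4.

4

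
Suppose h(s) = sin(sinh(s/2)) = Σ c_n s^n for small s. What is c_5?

-1/480

Substitute the inner expansion into the outer series and collect powers.
h(0) = 0
h′(0) = 1/2
h′′(0) = 0
h′′′(0) = 0
h^(4)(0) = 0
h^(5)(0) = -1/4
The Taylor polynomial is Σ h^(k)(0)/k! · s^k.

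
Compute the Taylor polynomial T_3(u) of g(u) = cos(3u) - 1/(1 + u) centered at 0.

Expand each term separately and add.
g(0) = 0
g′(0) = 1
g′′(0) = -11
g′′′(0) = 6

u^3 - 11*u^2/2 + u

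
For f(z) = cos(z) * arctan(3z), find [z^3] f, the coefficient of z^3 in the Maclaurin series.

-21/2

Expand each factor separately, then convolve coefficients.
[z^0] = 0;  [z^1] = 3;  [z^2] = 0;  [z^3] = -21/2.
So c_3 = f′′′(0)/3! = -21/2.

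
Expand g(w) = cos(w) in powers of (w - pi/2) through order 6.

[(w - pi/2)^0] = 0;  [(w - pi/2)^1] = -1;  [(w - pi/2)^2] = 0;  [(w - pi/2)^3] = 1/6;  [(w - pi/2)^4] = 0;  [(w - pi/2)^5] = -1/120;  [(w - pi/2)^6] = 0.

-(w - pi/2)^5/120 + (w - pi/2)^3/6 - (w - pi/2)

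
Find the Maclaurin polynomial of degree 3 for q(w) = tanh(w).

Compute the successive derivatives at the expansion point and divide by k!.
q(0) = 0
q′(0) = 1
q′′(0) = 0
q′′′(0) = -2
The Taylor polynomial is Σ q^(k)(0)/k! · w^k.

-w^3/3 + w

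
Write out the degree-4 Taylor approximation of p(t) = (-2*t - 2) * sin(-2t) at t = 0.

-8*t^4/3 - 8*t^3/3 + 4*t^2 + 4*t

Multiply each power in the prefactor through the base expansion.
p(0) = 0
p′(0) = 4
p′′(0) = 8
p′′′(0) = -16
p^(4)(0) = -64
Then c_k = p^(k)(0)/k! gives each Taylor coefficient.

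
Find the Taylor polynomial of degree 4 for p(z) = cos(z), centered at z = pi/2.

(z - pi/2)^3/6 - (z - pi/2)

Use the known series and substitute for the argument.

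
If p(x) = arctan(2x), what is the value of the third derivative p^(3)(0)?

The coefficient of x^3 in the expansion is -8/3, so p′′′(0) = 3! * (-8/3) = -16.

-16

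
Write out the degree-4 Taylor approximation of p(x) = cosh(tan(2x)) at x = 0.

Substitute the inner expansion into the outer series and collect powers.
p(0) = 1
p′(0) = 0
p′′(0) = 4
p′′′(0) = 0
p^(4)(0) = 144

6*x^4 + 2*x^2 + 1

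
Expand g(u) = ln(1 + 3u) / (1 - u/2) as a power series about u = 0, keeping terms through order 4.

-33*u^4/2 + 15*u^3/2 - 3*u^2 + 3*u

Expand each factor separately, then convolve coefficients.
g(0) = 0
g′(0) = 3
g′′(0) = -6
g′′′(0) = 45
g^(4)(0) = -396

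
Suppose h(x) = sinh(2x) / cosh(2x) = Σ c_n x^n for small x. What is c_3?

Divide the numerator series by the denominator series (power-series long division).
h(0) = 0
h′(0) = 2
h′′(0) = 0
h′′′(0) = -16
So c_3 = h′′′(0)/3! = -8/3.

-8/3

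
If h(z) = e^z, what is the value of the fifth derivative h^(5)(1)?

The coefficient of (z - 1)^5 in the expansion is e/120, so h^(5)(1) = 5! * (e/120) = e.

e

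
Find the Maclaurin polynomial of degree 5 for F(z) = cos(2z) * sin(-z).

-121*z^5/120 + 13*z^3/6 - z

Write out both Maclaurin series and multiply, keeping only the needed powers.
F(0) = 0
F′(0) = -1
F′′(0) = 0
F′′′(0) = 13
F^(4)(0) = 0
F^(5)(0) = -121
The Taylor polynomial is Σ F^(k)(0)/k! · z^k.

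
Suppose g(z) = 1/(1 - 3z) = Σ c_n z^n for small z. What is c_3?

27

Apply the Taylor formula c_k = f^(k)(a)/k!.
g(0) = 1
g′(0) = 3
g′′(0) = 18
g′′′(0) = 162
Dividing each by k! gives the coefficients c_0, ..., c_3.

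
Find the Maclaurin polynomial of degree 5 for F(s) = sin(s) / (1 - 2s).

Multiply the two series term by term and collect like powers.
F(0) = 0
F′(0) = 1
F′′(0) = 4
F′′′(0) = 23
F^(4)(0) = 184
F^(5)(0) = 1841
Then c_k = F^(k)(0)/k! gives each Taylor coefficient.

1841*s^5/120 + 23*s^4/3 + 23*s^3/6 + 2*s^2 + s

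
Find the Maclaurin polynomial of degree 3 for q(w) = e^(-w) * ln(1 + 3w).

Write out both Maclaurin series and multiply, keeping only the needed powers.

15*w^3 - 15*w^2/2 + 3*w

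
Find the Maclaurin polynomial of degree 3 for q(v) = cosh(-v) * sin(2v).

Write out both Maclaurin series and multiply, keeping only the needed powers.
q(0) = 0
q′(0) = 2
q′′(0) = 0
q′′′(0) = -2

-v^3/3 + 2*v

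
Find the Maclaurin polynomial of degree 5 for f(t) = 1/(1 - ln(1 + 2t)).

Plug the Maclaurin series of the inner function into that of the outer and collect terms.
f(0) = 1
f′(0) = 2
f′′(0) = 4
f′′′(0) = 16
f^(4)(0) = 64
f^(5)(0) = 448

56*t^5/15 + 8*t^4/3 + 8*t^3/3 + 2*t^2 + 2*t + 1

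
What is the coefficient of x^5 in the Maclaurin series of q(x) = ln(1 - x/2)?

-1/160

[x^0] = 0;  [x^1] = -1/2;  [x^2] = -1/8;  [x^3] = -1/24;  [x^4] = -1/64;  [x^5] = -1/160.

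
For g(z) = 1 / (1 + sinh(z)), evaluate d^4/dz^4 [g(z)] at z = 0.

32

Expand as Σ (-1)^k u^k with u equal to the inner function's series.
The coefficient of z^4 in the expansion is 4/3, so g^(4)(0) = 4! * (4/3) = 32.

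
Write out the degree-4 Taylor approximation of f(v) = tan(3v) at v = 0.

9*v^3 + 3*v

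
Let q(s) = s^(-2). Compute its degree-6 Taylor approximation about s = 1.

7*(s - 1)^6 - 6*(s - 1)^5 + 5*(s - 1)^4 - 4*(s - 1)^3 + 3*(s - 1)^2 - 2*(s - 1) + 1

Apply the Taylor formula c_k = f^(k)(a)/k!.
q(1) = 1
q′(1) = -2
q′′(1) = 6
q′′′(1) = -24
q^(4)(1) = 120
q^(5)(1) = -720
q^(6)(1) = 5040
The Taylor polynomial is Σ q^(k)(1)/k! · (s - 1)^k.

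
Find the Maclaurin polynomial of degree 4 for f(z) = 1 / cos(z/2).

5*z^4/384 + z^2/8 + 1

Write the quotient as an unknown series and match coefficients against numerator = denominator · series.
[z^0] = 1;  [z^1] = 0;  [z^2] = 1/8;  [z^3] = 0;  [z^4] = 5/384.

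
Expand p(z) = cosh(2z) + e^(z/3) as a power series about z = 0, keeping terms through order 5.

Add the two expansions coefficient-wise.
p(0) = 2
p′(0) = 1/3
p′′(0) = 37/9
p′′′(0) = 1/27
p^(4)(0) = 1297/81
p^(5)(0) = 1/243

z^5/29160 + 1297*z^4/1944 + z^3/162 + 37*z^2/18 + z/3 + 2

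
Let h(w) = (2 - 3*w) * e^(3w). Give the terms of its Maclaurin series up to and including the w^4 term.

Distribute the polynomial across the series and collect like powers.
[w^0] = 2;  [w^1] = 3;  [w^2] = 0;  [w^3] = -9/2;  [w^4] = -27/4.

-27*w^4/4 - 9*w^3/2 + 3*w + 2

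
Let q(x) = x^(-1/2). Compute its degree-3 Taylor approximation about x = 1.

Compute the successive derivatives at the expansion point and divide by k!.

-5*(x - 1)^3/16 + 3*(x - 1)^2/8 - (x - 1)/2 + 1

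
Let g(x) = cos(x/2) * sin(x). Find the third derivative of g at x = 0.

-7/4

Write out both Maclaurin series and multiply, keeping only the needed powers.
From the series, [x^3] g = -7/24; multiply by 3! = 6 to get -7/4.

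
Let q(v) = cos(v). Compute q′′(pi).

Use the known series and substitute for the argument.
The coefficient of (v - pi)^2 in the expansion is 1/2, so q′′(pi) = 2! * (1/2) = 1.

1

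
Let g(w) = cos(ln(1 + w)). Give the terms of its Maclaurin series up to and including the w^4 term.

Let u equal the inner series; expand the outer function in u and truncate.
g(0) = 1
g′(0) = 0
g′′(0) = -1
g′′′(0) = 3
g^(4)(0) = -10

-5*w^4/12 + w^3/2 - w^2/2 + 1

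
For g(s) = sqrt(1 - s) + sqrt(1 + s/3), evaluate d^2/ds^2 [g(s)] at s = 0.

Combine the two series term by term.
The coefficient of s^2 in the expansion is -5/36, so g′′(0) = 2! * (-5/36) = -5/18.

-5/18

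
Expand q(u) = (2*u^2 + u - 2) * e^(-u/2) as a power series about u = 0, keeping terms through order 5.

Distribute the polynomial across the series and collect like powers.
q(0) = -2
q′(0) = 2
q′′(0) = 5/2
q′′′(0) = -5
q^(4)(0) = 43/8
q^(5)(0) = -37/8
Then c_k = q^(k)(0)/k! gives each Taylor coefficient.

-37*u^5/960 + 43*u^4/192 - 5*u^3/6 + 5*u^2/4 + 2*u - 2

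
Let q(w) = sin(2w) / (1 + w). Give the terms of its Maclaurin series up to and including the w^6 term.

-14*w^6/15 + 14*w^5/15 - 2*w^4/3 + 2*w^3/3 - 2*w^2 + 2*w

Expand each factor separately, then convolve coefficients.
q(0) = 0
q′(0) = 2
q′′(0) = -4
q′′′(0) = 4
q^(4)(0) = -16
q^(5)(0) = 112
q^(6)(0) = -672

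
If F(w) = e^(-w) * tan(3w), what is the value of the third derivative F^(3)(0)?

63

Expand each factor separately, then convolve coefficients.
The coefficient of w^3 in the expansion is 21/2, so F′′′(0) = 3! * (21/2) = 63.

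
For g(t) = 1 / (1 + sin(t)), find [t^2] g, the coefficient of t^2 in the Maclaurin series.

Write 1/(1+u) = 1 - u + u^2 - u^3 + ... and substitute the series for u.

1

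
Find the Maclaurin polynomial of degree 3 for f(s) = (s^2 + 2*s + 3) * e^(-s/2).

-5*s^3/16 + 3*s^2/8 + s/2 + 3

Distribute the polynomial across the series and collect like powers.
[s^0] = 3;  [s^1] = 1/2;  [s^2] = 3/8;  [s^3] = -5/16.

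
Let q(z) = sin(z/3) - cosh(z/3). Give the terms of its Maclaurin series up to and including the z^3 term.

Expand each term separately and add.

-z^3/162 - z^2/18 + z/3 - 1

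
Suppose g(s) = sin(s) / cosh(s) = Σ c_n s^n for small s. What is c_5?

Write the quotient as an unknown series and match coefficients against numerator = denominator · series.
g(0) = 0
g′(0) = 1
g′′(0) = 0
g′′′(0) = -4
g^(4)(0) = 0
g^(5)(0) = 36

3/10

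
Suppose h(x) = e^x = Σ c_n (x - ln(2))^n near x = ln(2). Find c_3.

Compute the successive derivatives at the expansion point and divide by k!.
So c_3 = h′′′(ln(2))/3! = 1/3.

1/3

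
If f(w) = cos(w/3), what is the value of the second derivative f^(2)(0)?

From the series, [w^2] f = -1/18; multiply by 2! = 2 to get -1/9.

-1/9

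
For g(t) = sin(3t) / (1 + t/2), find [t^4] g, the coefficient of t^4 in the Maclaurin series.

Expand each factor separately, then convolve coefficients.
g(0) = 0
g′(0) = 3
g′′(0) = -3
g′′′(0) = -45/2
g^(4)(0) = 45
So c_4 = g^(4)(0)/4! = 15/8.

15/8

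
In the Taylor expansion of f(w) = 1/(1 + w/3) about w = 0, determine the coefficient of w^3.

-1/27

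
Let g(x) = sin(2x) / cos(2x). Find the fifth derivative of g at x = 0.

Divide the numerator series by the denominator series (power-series long division).
From the series, [x^5] g = 64/15; multiply by 5! = 120 to get 512.

512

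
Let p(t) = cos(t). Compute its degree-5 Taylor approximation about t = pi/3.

-sqrt(3)*(t - pi/3)^5/240 + (t - pi/3)^4/48 + sqrt(3)*(t - pi/3)^3/12 - (t - pi/3)^2/4 - sqrt(3)*(t - pi/3)/2 + 1/2

p(pi/3) = 1/2
p′(pi/3) = -sqrt(3)/2
p′′(pi/3) = -1/2
p′′′(pi/3) = sqrt(3)/2
p^(4)(pi/3) = 1/2
p^(5)(pi/3) = -sqrt(3)/2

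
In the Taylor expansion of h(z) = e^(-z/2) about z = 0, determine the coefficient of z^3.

-1/48

h(0) = 1
h′(0) = -1/2
h′′(0) = 1/4
h′′′(0) = -1/8
So c_3 = h′′′(0)/3! = -1/48.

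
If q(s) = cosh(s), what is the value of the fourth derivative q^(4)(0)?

1

Apply the Taylor formula c_k = f^(k)(a)/k!.
The coefficient of s^4 in the expansion is 1/24, so q^(4)(0) = 4! * (1/24) = 1.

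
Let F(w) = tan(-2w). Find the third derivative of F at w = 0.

-16

The coefficient of w^3 in the expansion is -8/3, so F′′′(0) = 3! * (-8/3) = -16.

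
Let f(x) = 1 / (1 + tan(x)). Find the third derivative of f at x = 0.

Write 1/(1+u) = 1 - u + u^2 - u^3 + ... and substitute the series for u.
From the series, [x^3] f = -4/3; multiply by 3! = 6 to get -8.

-8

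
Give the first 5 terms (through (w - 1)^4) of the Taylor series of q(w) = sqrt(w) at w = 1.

-5*(w - 1)^4/128 + (w - 1)^3/16 - (w - 1)^2/8 + (w - 1)/2 + 1

[(w - 1)^0] = 1;  [(w - 1)^1] = 1/2;  [(w - 1)^2] = -1/8;  [(w - 1)^3] = 1/16;  [(w - 1)^4] = -5/128.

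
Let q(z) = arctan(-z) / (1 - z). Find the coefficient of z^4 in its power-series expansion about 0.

Use 1/(1 - r) = Σ r^k on the denominator, then take the Cauchy product.
So c_4 = q^(4)(0)/4! = -2/3.

-2/3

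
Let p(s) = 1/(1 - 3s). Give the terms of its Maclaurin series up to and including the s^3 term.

Compute the successive derivatives at the expansion point and divide by k!.
[s^0] = 1;  [s^1] = 3;  [s^2] = 9;  [s^3] = 27.

27*s^3 + 9*s^2 + 3*s + 1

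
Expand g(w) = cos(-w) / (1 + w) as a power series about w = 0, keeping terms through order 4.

Multiply the two series term by term and collect like powers.

13*w^4/24 - w^3/2 + w^2/2 - w + 1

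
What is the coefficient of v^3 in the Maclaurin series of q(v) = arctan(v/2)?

-1/24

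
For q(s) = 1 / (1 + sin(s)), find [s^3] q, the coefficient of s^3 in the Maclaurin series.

-5/6

Write 1/(1+u) = 1 - u + u^2 - u^3 + ... and substitute the series for u.
q(0) = 1
q′(0) = -1
q′′(0) = 2
q′′′(0) = -5
So c_3 = q′′′(0)/3! = -5/6.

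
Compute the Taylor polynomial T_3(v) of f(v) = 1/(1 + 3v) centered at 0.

-27*v^3 + 9*v^2 - 3*v + 1

f(0) = 1
f′(0) = -3
f′′(0) = 18
f′′′(0) = -162
Dividing each by k! gives the coefficients c_0, ..., c_3.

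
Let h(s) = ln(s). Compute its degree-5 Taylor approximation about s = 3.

(s - 3)^5/1215 - (s - 3)^4/324 + (s - 3)^3/81 - (s - 3)^2/18 + (s - 3)/3 + ln(3)

Differentiate repeatedly and evaluate at the center.
h(3) = ln(3)
h′(3) = 1/3
h′′(3) = -1/9
h′′′(3) = 2/27
h^(4)(3) = -2/27
h^(5)(3) = 8/81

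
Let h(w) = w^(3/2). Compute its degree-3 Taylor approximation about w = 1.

Use the known series and substitute for the argument.

-(w - 1)^3/16 + 3*(w - 1)^2/8 + 3*(w - 1)/2 + 1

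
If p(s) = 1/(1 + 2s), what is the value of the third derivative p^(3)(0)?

-48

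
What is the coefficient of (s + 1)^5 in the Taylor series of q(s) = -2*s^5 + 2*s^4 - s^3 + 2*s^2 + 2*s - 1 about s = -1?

-2

q(-1) = 4
q′(-1) = -23
q′′(-1) = 74
q′′′(-1) = -174
q^(4)(-1) = 288
q^(5)(-1) = -240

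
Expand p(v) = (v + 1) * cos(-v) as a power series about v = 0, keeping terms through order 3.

Shift and add copies of the series according to the polynomial's terms.
p(0) = 1
p′(0) = 1
p′′(0) = -1
p′′′(0) = -3
Dividing each by k! gives the coefficients c_0, ..., c_3.

-v^3/2 - v^2/2 + v + 1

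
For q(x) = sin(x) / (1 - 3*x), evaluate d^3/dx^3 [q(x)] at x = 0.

Expand 1/(denominator) as a geometric series and multiply by the numerator's series.
The coefficient of x^3 in the expansion is 53/6, so q′′′(0) = 3! * (53/6) = 53.

53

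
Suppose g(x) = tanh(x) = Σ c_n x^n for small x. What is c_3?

-1/3

Differentiate repeatedly and evaluate at the center.
[x^0] = 0;  [x^1] = 1;  [x^2] = 0;  [x^3] = -1/3.
So c_3 = g′′′(0)/3! = -1/3.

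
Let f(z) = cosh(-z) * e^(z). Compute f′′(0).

2

Expand each factor separately, then convolve coefficients.
The coefficient of z^2 in the expansion is 1, so f′′(0) = 2! * (1) = 2.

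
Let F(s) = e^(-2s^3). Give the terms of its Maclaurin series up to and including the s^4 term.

1 - 2*s^3

Use the known series and substitute for the argument.
F(0) = 1
F′(0) = 0
F′′(0) = 0
F′′′(0) = -12
F^(4)(0) = 0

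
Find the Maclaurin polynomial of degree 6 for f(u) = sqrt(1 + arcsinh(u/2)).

-769*u^6/2949120 + 43*u^5/40960 + u^4/6144 - u^3/384 - u^2/32 + u/4 + 1

Substitute the inner expansion into the outer series and collect powers.
f(0) = 1
f′(0) = 1/4
f′′(0) = -1/16
f′′′(0) = -1/64
f^(4)(0) = 1/256
f^(5)(0) = 129/1024
f^(6)(0) = -769/4096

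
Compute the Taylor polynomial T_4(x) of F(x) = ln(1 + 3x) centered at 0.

F(0) = 0
F′(0) = 3
F′′(0) = -9
F′′′(0) = 54
F^(4)(0) = -486
Then c_k = F^(k)(0)/k! gives each Taylor coefficient.

-81*x^4/4 + 9*x^3 - 9*x^2/2 + 3*x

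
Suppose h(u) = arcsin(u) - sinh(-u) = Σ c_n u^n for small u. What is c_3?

Expand each term separately and add.
h(0) = 0
h′(0) = 2
h′′(0) = 0
h′′′(0) = 2
Dividing each by k! gives the coefficients c_0, ..., c_3.

1/3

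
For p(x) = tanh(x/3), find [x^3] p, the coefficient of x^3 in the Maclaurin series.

-1/81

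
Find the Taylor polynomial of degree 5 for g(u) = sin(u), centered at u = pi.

Use the known series and substitute for the argument.
[(u - pi)^0] = 0;  [(u - pi)^1] = -1;  [(u - pi)^2] = 0;  [(u - pi)^3] = 1/6;  [(u - pi)^4] = 0;  [(u - pi)^5] = -1/120.

-(u - pi)^5/120 + (u - pi)^3/6 - (u - pi)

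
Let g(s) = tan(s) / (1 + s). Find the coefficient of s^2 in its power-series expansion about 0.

-1

Take the Cauchy product of the two expansions.
g(0) = 0
g′(0) = 1
g′′(0) = -2
So c_2 = g′′(0)/2! = -1.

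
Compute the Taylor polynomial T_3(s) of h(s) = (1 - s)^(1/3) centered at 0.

-5*s^3/81 - s^2/9 - s/3 + 1

h(0) = 1
h′(0) = -1/3
h′′(0) = -2/9
h′′′(0) = -10/27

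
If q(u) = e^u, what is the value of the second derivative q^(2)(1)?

e

The coefficient of (u - 1)^2 in the expansion is e/2, so q′′(1) = 2! * (e/2) = e.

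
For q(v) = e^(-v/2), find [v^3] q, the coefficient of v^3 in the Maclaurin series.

-1/48

q(0) = 1
q′(0) = -1/2
q′′(0) = 1/4
q′′′(0) = -1/8
So c_3 = q′′′(0)/3! = -1/48.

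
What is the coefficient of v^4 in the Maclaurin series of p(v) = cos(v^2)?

[v^0] = 1;  [v^1] = 0;  [v^2] = 0;  [v^3] = 0;  [v^4] = -1/2.

-1/2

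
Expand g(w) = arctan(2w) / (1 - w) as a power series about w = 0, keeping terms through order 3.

Expand 1/(denominator) as a geometric series and multiply by the numerator's series.
g(0) = 0
g′(0) = 2
g′′(0) = 4
g′′′(0) = -4

-2*w^3/3 + 2*w^2 + 2*w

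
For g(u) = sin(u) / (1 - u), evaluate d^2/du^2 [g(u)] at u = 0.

2

Use 1/(1 - r) = Σ r^k on the denominator, then take the Cauchy product.
The coefficient of u^2 in the expansion is 1, so g′′(0) = 2! * (1) = 2.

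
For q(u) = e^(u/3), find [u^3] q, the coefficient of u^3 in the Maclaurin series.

1/162

Apply the Taylor formula c_k = f^(k)(a)/k!.
q(0) = 1
q′(0) = 1/3
q′′(0) = 1/9
q′′′(0) = 1/27
The Taylor polynomial is Σ q^(k)(0)/k! · u^k.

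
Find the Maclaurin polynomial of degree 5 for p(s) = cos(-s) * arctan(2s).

Expand each factor separately, then convolve coefficients.
p(0) = 0
p′(0) = 2
p′′(0) = 0
p′′′(0) = -22
p^(4)(0) = 0
p^(5)(0) = 938

469*s^5/60 - 11*s^3/3 + 2*s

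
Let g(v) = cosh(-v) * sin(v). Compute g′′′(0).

Expand each factor separately, then convolve coefficients.
From the series, [v^3] g = 1/3; multiply by 3! = 6 to get 2.

2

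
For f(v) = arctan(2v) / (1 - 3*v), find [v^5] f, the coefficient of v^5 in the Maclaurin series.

722/5

Use 1/(1 - r) = Σ r^k on the denominator, then take the Cauchy product.
f(0) = 0
f′(0) = 2
f′′(0) = 12
f′′′(0) = 92
f^(4)(0) = 1104
f^(5)(0) = 17328
So c_5 = f^(5)(0)/5! = 722/5.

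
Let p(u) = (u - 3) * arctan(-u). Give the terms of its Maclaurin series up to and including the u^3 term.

Distribute the polynomial across the series and collect like powers.

-u^3 - u^2 + 3*u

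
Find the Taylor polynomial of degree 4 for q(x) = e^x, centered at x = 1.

e*(x - 1)^4/24 + e*(x - 1)^3/6 + e*(x - 1)^2/2 + e*(x - 1) + e

Compute the successive derivatives at the expansion point and divide by k!.
q(1) = e
q′(1) = e
q′′(1) = e
q′′′(1) = e
q^(4)(1) = e
The Taylor polynomial is Σ q^(k)(1)/k! · (x - 1)^k.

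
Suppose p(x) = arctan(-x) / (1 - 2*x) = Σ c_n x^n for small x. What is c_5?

-223/15

Expand 1/(denominator) as a geometric series and multiply by the numerator's series.
p(0) = 0
p′(0) = -1
p′′(0) = -4
p′′′(0) = -22
p^(4)(0) = -176
p^(5)(0) = -1784
Then c_k = p^(k)(0)/k! gives each Taylor coefficient.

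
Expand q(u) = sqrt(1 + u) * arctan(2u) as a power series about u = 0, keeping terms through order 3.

-35*u^3/12 + u^2 + 2*u

Write out both Maclaurin series and multiply, keeping only the needed powers.
[u^0] = 0;  [u^1] = 2;  [u^2] = 1;  [u^3] = -35/12.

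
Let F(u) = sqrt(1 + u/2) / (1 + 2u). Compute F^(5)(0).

Take the Cauchy product of the two expansions.
The coefficient of u^5 in the expansion is -227025/8192, so F^(5)(0) = 5! * (-227025/8192) = -3405375/1024.

-3405375/1024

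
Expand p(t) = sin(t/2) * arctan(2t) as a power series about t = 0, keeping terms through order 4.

-11*t^4/8 + t^2

Write out both Maclaurin series and multiply, keeping only the needed powers.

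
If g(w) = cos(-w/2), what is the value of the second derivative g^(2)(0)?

From the series, [w^2] g = -1/8; multiply by 2! = 2 to get -1/4.

-1/4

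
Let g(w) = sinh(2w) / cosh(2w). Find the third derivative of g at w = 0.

-16

Divide the numerator series by the denominator series (power-series long division).
The coefficient of w^3 in the expansion is -8/3, so g′′′(0) = 3! * (-8/3) = -16.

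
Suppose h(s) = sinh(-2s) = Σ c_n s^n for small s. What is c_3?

[s^0] = 0;  [s^1] = -2;  [s^2] = 0;  [s^3] = -4/3.

-4/3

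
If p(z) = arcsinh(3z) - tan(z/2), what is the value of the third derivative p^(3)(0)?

-109/4

Expand each term separately and add.
The coefficient of z^3 in the expansion is -109/24, so p′′′(0) = 3! * (-109/24) = -109/4.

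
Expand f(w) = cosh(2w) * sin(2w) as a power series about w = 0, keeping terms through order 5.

Multiply the two series term by term and collect like powers.
f(0) = 0
f′(0) = 2
f′′(0) = 0
f′′′(0) = 16
f^(4)(0) = 0
f^(5)(0) = -128
Then c_k = f^(k)(0)/k! gives each Taylor coefficient.

-16*w^5/15 + 8*w^3/3 + 2*w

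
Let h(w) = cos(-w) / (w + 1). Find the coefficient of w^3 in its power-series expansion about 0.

Expand 1/(denominator) as a geometric series and multiply by the numerator's series.
[w^0] = 1;  [w^1] = -1;  [w^2] = 1/2;  [w^3] = -1/2.

-1/2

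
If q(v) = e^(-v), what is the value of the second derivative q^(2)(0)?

1

The coefficient of v^2 in the expansion is 1/2, so q′′(0) = 2! * (1/2) = 1.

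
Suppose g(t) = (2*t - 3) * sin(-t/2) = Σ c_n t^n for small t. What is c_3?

-1/16

Multiply each power in the prefactor through the base expansion.
g(0) = 0
g′(0) = 3/2
g′′(0) = -2
g′′′(0) = -3/8
So c_3 = g′′′(0)/3! = -1/16.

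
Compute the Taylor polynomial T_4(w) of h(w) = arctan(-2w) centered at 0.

8*w^3/3 - 2*w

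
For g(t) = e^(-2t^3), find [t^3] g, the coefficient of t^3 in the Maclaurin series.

-2

Differentiate repeatedly and evaluate at the center.
g(0) = 1
g′(0) = 0
g′′(0) = 0
g′′′(0) = -12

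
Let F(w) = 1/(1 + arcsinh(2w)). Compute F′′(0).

8

Compose series: expand the inner function first, then feed it into the outer expansion.
The coefficient of w^2 in the expansion is 4, so F′′(0) = 2! * (4) = 8.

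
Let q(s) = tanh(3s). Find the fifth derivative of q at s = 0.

Apply the Taylor formula c_k = f^(k)(a)/k!.
The coefficient of s^5 in the expansion is 162/5, so q^(5)(0) = 5! * (162/5) = 3888.

3888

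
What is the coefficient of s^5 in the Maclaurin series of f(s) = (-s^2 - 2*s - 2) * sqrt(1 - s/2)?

Distribute the polynomial across the series and collect like powers.
[s^0] = -2;  [s^1] = -3/2;  [s^2] = -7/16;  [s^3] = 21/64;  [s^4] = 53/1024;  [s^5] = 59/4096.

59/4096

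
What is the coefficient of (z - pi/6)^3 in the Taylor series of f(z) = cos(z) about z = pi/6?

f(pi/6) = sqrt(3)/2
f′(pi/6) = -1/2
f′′(pi/6) = -sqrt(3)/2
f′′′(pi/6) = 1/2
The Taylor polynomial is Σ f^(k)(pi/6)/k! · (z - pi/6)^k.

1/12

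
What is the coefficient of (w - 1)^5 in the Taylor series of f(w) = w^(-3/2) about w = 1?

-693/256

f(1) = 1
f′(1) = -3/2
f′′(1) = 15/4
f′′′(1) = -105/8
f^(4)(1) = 945/16
f^(5)(1) = -10395/32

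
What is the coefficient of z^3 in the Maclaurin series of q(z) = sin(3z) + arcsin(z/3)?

Add the two expansions coefficient-wise.
[z^0] = 0;  [z^1] = 10/3;  [z^2] = 0;  [z^3] = -364/81.

-364/81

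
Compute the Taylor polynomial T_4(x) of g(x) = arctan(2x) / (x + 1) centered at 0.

2*x^4/3 - 2*x^3/3 - 2*x^2 + 2*x

Multiply the numerator's expansion by the denominator's geometric series.
g(0) = 0
g′(0) = 2
g′′(0) = -4
g′′′(0) = -4
g^(4)(0) = 16
The Taylor polynomial is Σ g^(k)(0)/k! · x^k.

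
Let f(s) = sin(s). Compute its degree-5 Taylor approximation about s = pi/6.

[(s - pi/6)^0] = 1/2;  [(s - pi/6)^1] = sqrt(3)/2;  [(s - pi/6)^2] = -1/4;  [(s - pi/6)^3] = -sqrt(3)/12;  [(s - pi/6)^4] = 1/48;  [(s - pi/6)^5] = sqrt(3)/240.

sqrt(3)*(s - pi/6)^5/240 + (s - pi/6)^4/48 - sqrt(3)*(s - pi/6)^3/12 - (s - pi/6)^2/4 + sqrt(3)*(s - pi/6)/2 + 1/2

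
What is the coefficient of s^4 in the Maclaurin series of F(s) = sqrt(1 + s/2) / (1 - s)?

2507/2048

Take the Cauchy product of the two expansions.
F(0) = 1
F′(0) = 5/4
F′′(0) = 39/16
F′′′(0) = 471/64
F^(4)(0) = 7521/256
So c_4 = F^(4)(0)/4! = 2507/2048.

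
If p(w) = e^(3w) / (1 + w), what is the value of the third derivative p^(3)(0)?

Multiply the two series term by term and collect like powers.
The coefficient of w^3 in the expansion is 2, so p′′′(0) = 3! * (2) = 12.

12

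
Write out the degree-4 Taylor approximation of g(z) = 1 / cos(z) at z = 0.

Write the quotient as an unknown series and match coefficients against numerator = denominator · series.
[z^0] = 1;  [z^1] = 0;  [z^2] = 1/2;  [z^3] = 0;  [z^4] = 5/24.

5*z^4/24 + z^2/2 + 1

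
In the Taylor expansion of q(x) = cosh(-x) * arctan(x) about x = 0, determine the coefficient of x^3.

1/6

Expand each factor separately, then convolve coefficients.
[x^0] = 0;  [x^1] = 1;  [x^2] = 0;  [x^3] = 1/6.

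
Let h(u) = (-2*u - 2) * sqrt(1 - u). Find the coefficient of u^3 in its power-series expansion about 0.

Shift and add copies of the series according to the polynomial's terms.
[u^0] = -2;  [u^1] = -1;  [u^2] = 5/4;  [u^3] = 3/8.

3/8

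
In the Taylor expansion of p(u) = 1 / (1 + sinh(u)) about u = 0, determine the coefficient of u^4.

Write 1/(1+u) = 1 - u + u^2 - u^3 + ... and substitute the series for u.

4/3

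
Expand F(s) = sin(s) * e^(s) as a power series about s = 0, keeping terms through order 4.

Write out both Maclaurin series and multiply, keeping only the needed powers.

s^3/3 + s^2 + s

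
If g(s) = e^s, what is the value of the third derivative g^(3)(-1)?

e^(-1)

Apply the Taylor formula c_k = f^(k)(a)/k!.
From the series, [(s + 1)^3] g = e^(-1)/6; multiply by 3! = 6 to get e^(-1).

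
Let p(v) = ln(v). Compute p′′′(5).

Differentiate repeatedly and evaluate at the center.
From the series, [(v - 5)^3] p = 1/375; multiply by 3! = 6 to get 2/125.

2/125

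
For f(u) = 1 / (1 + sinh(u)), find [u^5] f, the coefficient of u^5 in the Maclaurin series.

Use the geometric series for the reciprocal, then substitute.
f(0) = 1
f′(0) = -1
f′′(0) = 2
f′′′(0) = -7
f^(4)(0) = 32
f^(5)(0) = -181

-181/120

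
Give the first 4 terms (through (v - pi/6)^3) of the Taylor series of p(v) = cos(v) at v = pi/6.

p(pi/6) = sqrt(3)/2
p′(pi/6) = -1/2
p′′(pi/6) = -sqrt(3)/2
p′′′(pi/6) = 1/2
Then c_k = p^(k)(pi/6)/k! gives each Taylor coefficient.

(v - pi/6)^3/12 - sqrt(3)*(v - pi/6)^2/4 - (v - pi/6)/2 + sqrt(3)/2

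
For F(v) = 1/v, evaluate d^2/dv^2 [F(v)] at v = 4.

The coefficient of (v - 4)^2 in the expansion is 1/64, so F′′(4) = 2! * (1/64) = 1/32.

1/32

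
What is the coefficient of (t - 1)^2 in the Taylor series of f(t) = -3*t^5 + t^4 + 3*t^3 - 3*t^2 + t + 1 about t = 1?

f(1) = 0
f′(1) = -7
f′′(1) = -36
Then c_k = f^(k)(1)/k! gives each Taylor coefficient.

-18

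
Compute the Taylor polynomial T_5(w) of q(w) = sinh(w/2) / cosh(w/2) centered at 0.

w^5/240 - w^3/24 + w/2

Divide the numerator series by the denominator series (power-series long division).
q(0) = 0
q′(0) = 1/2
q′′(0) = 0
q′′′(0) = -1/4
q^(4)(0) = 0
q^(5)(0) = 1/2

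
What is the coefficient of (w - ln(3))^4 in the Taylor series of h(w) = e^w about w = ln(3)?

Compute the successive derivatives at the expansion point and divide by k!.
h(ln(3)) = 3
h′(ln(3)) = 3
h′′(ln(3)) = 3
h′′′(ln(3)) = 3
h^(4)(ln(3)) = 3
So c_4 = h^(4)(ln(3))/4! = 1/8.

1/8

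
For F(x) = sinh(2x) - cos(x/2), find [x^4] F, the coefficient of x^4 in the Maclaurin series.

-1/384

Add the two expansions coefficient-wise.
F(0) = -1
F′(0) = 2
F′′(0) = 1/4
F′′′(0) = 8
F^(4)(0) = -1/16
Dividing each by k! gives the coefficients c_0, ..., c_4.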